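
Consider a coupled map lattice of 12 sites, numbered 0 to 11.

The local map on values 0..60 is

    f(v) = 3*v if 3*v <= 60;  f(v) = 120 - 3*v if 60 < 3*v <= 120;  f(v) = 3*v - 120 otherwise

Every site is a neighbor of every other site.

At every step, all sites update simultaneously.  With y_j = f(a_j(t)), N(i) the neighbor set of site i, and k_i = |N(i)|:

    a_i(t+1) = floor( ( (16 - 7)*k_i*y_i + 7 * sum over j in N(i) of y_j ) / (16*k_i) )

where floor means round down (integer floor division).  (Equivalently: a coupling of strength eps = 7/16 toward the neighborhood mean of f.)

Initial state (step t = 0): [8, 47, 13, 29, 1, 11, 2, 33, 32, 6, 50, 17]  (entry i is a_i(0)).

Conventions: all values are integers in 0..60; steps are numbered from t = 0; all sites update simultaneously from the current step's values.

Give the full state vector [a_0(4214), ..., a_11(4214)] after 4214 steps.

Answer: [47, 47, 47, 46, 47, 46, 47, 47, 47, 47, 47, 47]
Key observation: The state at step 31, [20, 20, 20, 19, 20, 19, 20, 20, 20, 20, 20, 20], reappears at step 35: the system is in a cycle of period 4 from step 31 on.  Therefore the state at step 4214 equals the state at step 31 + ((4214 - 31) mod 4) = 34, which is [47, 47, 47, 46, 47, 46, 47, 47, 47, 47, 47, 47].

Derivation:
t=0: [8, 47, 13, 29, 1, 11, 2, 33, 32, 6, 50, 17]
t=1: [24, 23, 32, 29, 13, 29, 15, 23, 24, 21, 27, 38]
t=2: [43, 45, 31, 36, 39, 36, 42, 45, 43, 48, 39, 21]
t=3: [12, 15, 21, 13, 9, 13, 10, 15, 12, 20, 9, 37]
t=4: [36, 41, 47, 38, 32, 38, 33, 41, 36, 49, 32, 22]
t=5: [14, 10, 19, 11, 21, 11, 19, 10, 14, 22, 21, 36]
t=6: [42, 35, 49, 37, 49, 37, 49, 35, 42, 48, 49, 26]
t=7: [12, 17, 23, 14, 23, 14, 23, 17, 12, 21, 23, 31]
t=8: [40, 48, 48, 43, 48, 43, 48, 48, 40, 51, 48, 35]
t=9: [8, 20, 20, 13, 20, 13, 20, 20, 8, 25, 20, 16]
t=10: [35, 54, 54, 43, 54, 43, 54, 54, 35, 46, 54, 48]
t=11: [21, 35, 35, 18, 35, 18, 35, 35, 21, 23, 35, 26]
t=12: [45, 23, 23, 44, 23, 44, 23, 23, 45, 42, 23, 38]
t=13: [22, 41, 41, 21, 41, 21, 41, 41, 22, 17, 41, 17]
t=14: [41, 15, 15, 43, 15, 43, 15, 15, 41, 40, 15, 40]
t=15: [13, 35, 35, 16, 35, 16, 35, 35, 13, 11, 35, 11]
t=16: [33, 20, 20, 38, 20, 38, 20, 20, 33, 30, 20, 30]
t=17: [29, 50, 50, 21, 50, 21, 50, 50, 29, 34, 50, 34]
t=18: [33, 31, 31, 45, 31, 45, 31, 31, 33, 25, 31, 25]
t=19: [23, 27, 27, 20, 27, 20, 27, 27, 23, 36, 27, 36]
t=20: [45, 39, 39, 50, 39, 50, 39, 39, 45, 25, 39, 25]
t=21: [15, 9, 9, 23, 9, 23, 9, 9, 15, 31, 9, 31]
t=22: [39, 30, 30, 42, 30, 42, 30, 30, 39, 30, 30, 30]
t=23: [11, 25, 25, 13, 25, 13, 25, 25, 11, 25, 25, 25]
t=24: [37, 43, 43, 40, 43, 40, 43, 43, 37, 43, 43, 43]
t=25: [8, 8, 8, 3, 8, 3, 8, 8, 8, 8, 8, 8]
t=26: [22, 22, 22, 14, 22, 14, 22, 22, 22, 22, 22, 22]
t=27: [53, 53, 53, 46, 53, 46, 53, 53, 53, 53, 53, 53]
t=28: [37, 37, 37, 26, 37, 26, 37, 37, 37, 37, 37, 37]
t=29: [11, 11, 11, 28, 11, 28, 11, 11, 11, 11, 11, 11]
t=30: [33, 33, 33, 34, 33, 34, 33, 33, 33, 33, 33, 33]
t=31: [20, 20, 20, 19, 20, 19, 20, 20, 20, 20, 20, 20]
t=32: [59, 59, 59, 58, 59, 58, 59, 59, 59, 59, 59, 59]
t=33: [56, 56, 56, 55, 56, 55, 56, 56, 56, 56, 56, 56]
t=34: [47, 47, 47, 46, 47, 46, 47, 47, 47, 47, 47, 47]
t=35: [20, 20, 20, 19, 20, 19, 20, 20, 20, 20, 20, 20]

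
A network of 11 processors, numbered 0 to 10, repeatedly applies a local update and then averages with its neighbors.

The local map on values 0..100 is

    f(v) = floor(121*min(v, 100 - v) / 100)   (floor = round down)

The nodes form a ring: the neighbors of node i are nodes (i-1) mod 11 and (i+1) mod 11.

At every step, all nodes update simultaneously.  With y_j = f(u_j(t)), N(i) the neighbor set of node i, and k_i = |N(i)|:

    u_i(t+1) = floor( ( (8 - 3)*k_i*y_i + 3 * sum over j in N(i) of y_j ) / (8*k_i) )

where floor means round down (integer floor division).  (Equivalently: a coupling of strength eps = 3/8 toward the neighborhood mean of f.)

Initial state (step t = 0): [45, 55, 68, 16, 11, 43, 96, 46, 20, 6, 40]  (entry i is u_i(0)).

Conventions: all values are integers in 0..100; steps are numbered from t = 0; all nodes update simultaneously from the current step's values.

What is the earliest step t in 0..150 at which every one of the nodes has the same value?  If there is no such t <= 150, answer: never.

Answer: never
Key observation: The state at step 13 reappears at step 17 — the system is in a cycle of period 4 from step 13 on.  No step 0..17 is synchronized, and the cycle repeats forever, so no step up to 150 (or ever) has all nodes equal.

Derivation:
t=0: [45, 55, 68, 16, 11, 43, 96, 46, 20, 6, 40]  (not all equal)
t=1: [52, 51, 37, 21, 21, 35, 22, 39, 26, 17, 41]  (not all equal)
t=2: [56, 56, 43, 28, 28, 35, 32, 40, 31, 27, 45]  (not all equal)
t=3: [53, 52, 48, 36, 34, 39, 40, 44, 38, 37, 49]  (not all equal)
t=4: [56, 57, 55, 45, 42, 46, 48, 50, 46, 47, 55]  (not all equal)
t=5: [53, 52, 53, 53, 51, 54, 57, 58, 56, 55, 54]  (not all equal)
t=6: [56, 57, 56, 56, 57, 55, 52, 50, 52, 54, 55]  (not all equal)
t=7: [53, 52, 52, 52, 52, 54, 57, 59, 57, 55, 54]  (not all equal)
t=8: [56, 57, 58, 58, 57, 55, 52, 50, 51, 53, 55]  (not all equal)
t=9: [53, 51, 50, 50, 52, 54, 57, 59, 58, 56, 54]  (not all equal)
t=10: [56, 58, 59, 59, 57, 55, 52, 49, 50, 52, 54]  (not all equal)
t=11: [52, 50, 49, 49, 51, 54, 57, 59, 59, 57, 55]  (not all equal)
t=12: [57, 59, 59, 59, 58, 55, 52, 49, 49, 51, 54]  (not all equal)
t=13: [52, 49, 49, 49, 50, 54, 57, 58, 59, 58, 55]  (not all equal)
t=14: [57, 58, 59, 59, 58, 55, 52, 50, 49, 50, 54]  (not all equal)
t=15: [52, 50, 49, 49, 50, 54, 57, 59, 59, 58, 55]  (not all equal)
t=16: [57, 59, 59, 59, 58, 55, 52, 49, 49, 50, 54]  (not all equal)
t=17: [52, 49, 49, 49, 50, 54, 57, 58, 59, 58, 55]  (not all equal)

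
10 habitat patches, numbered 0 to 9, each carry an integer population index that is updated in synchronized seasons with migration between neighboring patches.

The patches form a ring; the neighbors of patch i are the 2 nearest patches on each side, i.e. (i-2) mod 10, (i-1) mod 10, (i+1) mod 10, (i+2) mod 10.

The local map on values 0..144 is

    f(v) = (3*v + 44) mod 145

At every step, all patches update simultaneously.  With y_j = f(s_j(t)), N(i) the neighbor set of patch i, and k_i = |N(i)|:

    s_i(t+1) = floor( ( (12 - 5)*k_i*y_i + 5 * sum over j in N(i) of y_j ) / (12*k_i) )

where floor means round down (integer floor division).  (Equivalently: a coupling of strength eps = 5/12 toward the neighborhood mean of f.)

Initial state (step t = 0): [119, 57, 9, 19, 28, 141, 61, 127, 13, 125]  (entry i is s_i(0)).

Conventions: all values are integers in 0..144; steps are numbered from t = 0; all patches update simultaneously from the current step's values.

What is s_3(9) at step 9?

Simulating step by step:
t=0: [119, 57, 9, 19, 28, 141, 61, 127, 13, 125]
t=1: [101, 83, 84, 90, 104, 65, 87, 112, 96, 116]
t=2: [49, 21, 19, 31, 52, 75, 39, 78, 52, 79]
t=3: [68, 106, 94, 120, 71, 107, 47, 112, 66, 114]
t=4: [91, 78, 62, 97, 92, 80, 62, 84, 90, 93]
t=5: [44, 97, 74, 66, 54, 98, 70, 32, 29, 39]
t=6: [50, 53, 94, 85, 74, 70, 103, 113, 107, 45]
t=7: [49, 47, 45, 39, 93, 93, 78, 83, 68, 48]
t=8: [49, 37, 33, 23, 41, 38, 95, 34, 83, 45]
t=9: [46, 40, 103, 85, 44, 25, 26, 9, 14, 26]

Answer: s_3(9) = 85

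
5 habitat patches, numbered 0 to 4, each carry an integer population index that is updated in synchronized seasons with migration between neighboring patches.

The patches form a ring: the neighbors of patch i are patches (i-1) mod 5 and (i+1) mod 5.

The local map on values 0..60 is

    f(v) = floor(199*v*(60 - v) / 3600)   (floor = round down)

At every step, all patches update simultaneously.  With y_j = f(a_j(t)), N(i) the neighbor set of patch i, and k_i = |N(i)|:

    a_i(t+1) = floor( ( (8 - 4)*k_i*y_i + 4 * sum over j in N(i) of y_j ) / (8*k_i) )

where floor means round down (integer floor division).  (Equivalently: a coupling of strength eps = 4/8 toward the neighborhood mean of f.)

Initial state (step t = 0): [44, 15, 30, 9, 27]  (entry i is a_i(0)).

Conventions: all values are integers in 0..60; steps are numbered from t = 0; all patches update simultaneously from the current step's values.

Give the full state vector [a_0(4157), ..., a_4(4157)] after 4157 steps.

Answer: [29, 29, 29, 29, 29]
Key observation: The state at step 8, [49, 49, 49, 49, 49], reappears at step 10: the system is in a cycle of period 2 from step 8 on.  Therefore the state at step 4157 equals the state at step 8 + ((4157 - 8) mod 2) = 9, which is [29, 29, 29, 29, 29].

Derivation:
t=0: [44, 15, 30, 9, 27]
t=1: [40, 40, 40, 37, 40]
t=2: [44, 44, 44, 45, 44]
t=3: [38, 38, 37, 37, 37]
t=4: [46, 46, 46, 47, 46]
t=5: [35, 35, 34, 34, 34]
t=6: [48, 48, 48, 48, 48]
t=7: [31, 31, 31, 31, 31]
t=8: [49, 49, 49, 49, 49]
t=9: [29, 29, 29, 29, 29]
t=10: [49, 49, 49, 49, 49]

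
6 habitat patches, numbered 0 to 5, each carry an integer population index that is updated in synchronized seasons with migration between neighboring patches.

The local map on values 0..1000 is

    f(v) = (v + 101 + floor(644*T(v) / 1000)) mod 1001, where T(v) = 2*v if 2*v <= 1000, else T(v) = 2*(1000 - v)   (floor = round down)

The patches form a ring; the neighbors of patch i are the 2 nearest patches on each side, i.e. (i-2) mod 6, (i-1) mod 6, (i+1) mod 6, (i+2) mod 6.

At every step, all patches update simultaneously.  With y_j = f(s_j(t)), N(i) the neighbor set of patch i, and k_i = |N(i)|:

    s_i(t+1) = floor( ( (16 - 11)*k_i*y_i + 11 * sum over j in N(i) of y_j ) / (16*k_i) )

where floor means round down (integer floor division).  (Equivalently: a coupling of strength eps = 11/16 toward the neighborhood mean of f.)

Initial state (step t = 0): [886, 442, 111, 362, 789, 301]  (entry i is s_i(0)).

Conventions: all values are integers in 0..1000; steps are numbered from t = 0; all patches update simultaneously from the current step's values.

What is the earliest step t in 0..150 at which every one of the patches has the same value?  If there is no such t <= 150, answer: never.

Answer: 8
Key observation: Synchronization is absorbing here: once all patches are equal they stay equal, and step 8 is the first all-equal step.

Derivation:
t=0: [886, 442, 111, 362, 789, 301]  (not all equal)
t=1: [284, 413, 339, 533, 428, 475]  (not all equal)
t=2: [438, 365, 464, 276, 376, 248]  (not all equal)
t=3: [500, 578, 519, 697, 586, 678]  (not all equal)
t=4: [225, 217, 224, 207, 216, 209]  (not all equal)
t=5: [601, 595, 600, 589, 595, 590]  (not all equal)
t=6: [215, 216, 215, 216, 216, 216]  (not all equal)
t=7: [593, 593, 593, 594, 593, 594]  (not all equal)
t=8: [216, 216, 216, 216, 216, 216]  (all equal)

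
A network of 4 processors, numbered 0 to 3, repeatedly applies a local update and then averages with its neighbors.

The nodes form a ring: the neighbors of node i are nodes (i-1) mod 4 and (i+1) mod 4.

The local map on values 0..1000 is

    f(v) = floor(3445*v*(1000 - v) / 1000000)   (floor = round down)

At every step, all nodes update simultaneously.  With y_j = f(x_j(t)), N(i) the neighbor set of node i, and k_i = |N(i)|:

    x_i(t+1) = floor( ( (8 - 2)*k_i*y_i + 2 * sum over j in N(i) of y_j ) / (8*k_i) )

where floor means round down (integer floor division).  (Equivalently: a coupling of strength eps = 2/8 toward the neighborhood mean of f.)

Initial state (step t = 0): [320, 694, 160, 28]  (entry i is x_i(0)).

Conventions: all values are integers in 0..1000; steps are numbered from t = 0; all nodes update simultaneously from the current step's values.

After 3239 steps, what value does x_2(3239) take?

Simulating step by step:
t=0: [320, 694, 160, 28]
t=1: [664, 699, 450, 221]
t=2: [740, 745, 803, 647]
t=3: [676, 641, 588, 740]
t=4: [747, 792, 807, 695]
t=5: [650, 573, 564, 695]
t=6: [783, 835, 831, 751]
t=7: [578, 489, 502, 616]
t=8: [839, 857, 855, 823]
t=9: [464, 428, 435, 487]
t=10: [854, 845, 847, 857]
t=11: [430, 447, 443, 425]
t=12: [844, 850, 849, 842]
t=13: [451, 441, 442, 455]
t=14: [851, 849, 849, 853]
t=15: [436, 440, 439, 432]
t=16: [846, 847, 847, 845]
t=17: [448, 446, 446, 450]
t=18: [851, 851, 851, 851]
t=19: [436, 436, 436, 436]
t=20: [847, 847, 847, 847]
t=21: [446, 446, 446, 446]
t=22: [851, 851, 851, 851]

Answer: x_2(3239) = 436
Key observation: The state at step 18, [851, 851, 851, 851], reappears at step 22: the system is in a cycle of period 4 from step 18 on.  Therefore the state at step 3239 equals the state at step 18 + ((3239 - 18) mod 4) = 19, which is [436, 436, 436, 436].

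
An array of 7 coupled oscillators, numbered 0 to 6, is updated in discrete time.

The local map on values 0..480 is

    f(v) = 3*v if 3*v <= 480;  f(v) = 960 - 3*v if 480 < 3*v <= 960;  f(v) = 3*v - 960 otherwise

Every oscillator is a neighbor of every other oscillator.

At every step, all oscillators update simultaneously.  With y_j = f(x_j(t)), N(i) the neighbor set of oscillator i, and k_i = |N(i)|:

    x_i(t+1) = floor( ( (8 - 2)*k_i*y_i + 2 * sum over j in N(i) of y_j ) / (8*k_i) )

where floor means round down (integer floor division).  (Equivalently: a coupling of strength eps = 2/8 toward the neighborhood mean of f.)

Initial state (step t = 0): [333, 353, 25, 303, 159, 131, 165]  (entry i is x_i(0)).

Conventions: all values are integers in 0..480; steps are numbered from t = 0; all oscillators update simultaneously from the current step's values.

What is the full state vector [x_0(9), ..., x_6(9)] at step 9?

Answer: [93, 54, 207, 197, 222, 216, 69]

Derivation:
t=0: [333, 353, 25, 303, 159, 131, 165]
t=1: [94, 136, 119, 102, 404, 345, 396]
t=2: [279, 368, 332, 296, 258, 132, 241]
t=3: [136, 151, 75, 100, 181, 330, 217]
t=4: [378, 410, 248, 301, 384, 110, 308]
t=5: [176, 244, 206, 93, 189, 286, 78]
t=6: [389, 245, 326, 281, 362, 156, 249]
t=7: [203, 216, 70, 140, 146, 388, 208]
t=8: [343, 315, 243, 392, 404, 239, 332]
t=9: [93, 54, 207, 197, 222, 216, 69]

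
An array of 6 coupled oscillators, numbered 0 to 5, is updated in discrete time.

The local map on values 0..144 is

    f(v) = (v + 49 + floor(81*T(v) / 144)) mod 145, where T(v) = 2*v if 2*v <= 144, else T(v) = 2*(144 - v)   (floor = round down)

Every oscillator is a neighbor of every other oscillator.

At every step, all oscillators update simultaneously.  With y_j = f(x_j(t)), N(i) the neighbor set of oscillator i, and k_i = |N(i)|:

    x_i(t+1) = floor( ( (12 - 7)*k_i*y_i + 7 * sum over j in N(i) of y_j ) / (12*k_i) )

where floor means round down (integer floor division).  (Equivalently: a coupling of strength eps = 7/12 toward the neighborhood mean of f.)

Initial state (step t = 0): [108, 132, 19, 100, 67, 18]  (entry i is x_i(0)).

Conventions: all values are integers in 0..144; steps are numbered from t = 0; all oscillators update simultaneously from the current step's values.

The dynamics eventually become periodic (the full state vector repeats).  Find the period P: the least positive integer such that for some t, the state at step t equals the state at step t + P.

Answer: 6
Key observation: The state at step 16, [55, 55, 55, 55, 55, 55], reappears at step 22 — and no state repeats earlier — so the cycle the system enters has period 6.

Derivation:
t=0: [108, 132, 19, 100, 67, 18]
t=1: [59, 58, 70, 59, 57, 69]
t=2: [33, 32, 40, 33, 32, 39]
t=3: [121, 121, 126, 121, 121, 125]
t=4: [50, 50, 50, 50, 50, 50]
t=5: [10, 10, 10, 10, 10, 10]
t=6: [70, 70, 70, 70, 70, 70]
t=7: [52, 52, 52, 52, 52, 52]
t=8: [14, 14, 14, 14, 14, 14]
t=9: [78, 78, 78, 78, 78, 78]
t=10: [56, 56, 56, 56, 56, 56]
t=11: [23, 23, 23, 23, 23, 23]
t=12: [97, 97, 97, 97, 97, 97]
t=13: [53, 53, 53, 53, 53, 53]
t=14: [16, 16, 16, 16, 16, 16]
t=15: [83, 83, 83, 83, 83, 83]
t=16: [55, 55, 55, 55, 55, 55]
t=17: [20, 20, 20, 20, 20, 20]
t=18: [91, 91, 91, 91, 91, 91]
t=19: [54, 54, 54, 54, 54, 54]
t=20: [18, 18, 18, 18, 18, 18]
t=21: [87, 87, 87, 87, 87, 87]
t=22: [55, 55, 55, 55, 55, 55]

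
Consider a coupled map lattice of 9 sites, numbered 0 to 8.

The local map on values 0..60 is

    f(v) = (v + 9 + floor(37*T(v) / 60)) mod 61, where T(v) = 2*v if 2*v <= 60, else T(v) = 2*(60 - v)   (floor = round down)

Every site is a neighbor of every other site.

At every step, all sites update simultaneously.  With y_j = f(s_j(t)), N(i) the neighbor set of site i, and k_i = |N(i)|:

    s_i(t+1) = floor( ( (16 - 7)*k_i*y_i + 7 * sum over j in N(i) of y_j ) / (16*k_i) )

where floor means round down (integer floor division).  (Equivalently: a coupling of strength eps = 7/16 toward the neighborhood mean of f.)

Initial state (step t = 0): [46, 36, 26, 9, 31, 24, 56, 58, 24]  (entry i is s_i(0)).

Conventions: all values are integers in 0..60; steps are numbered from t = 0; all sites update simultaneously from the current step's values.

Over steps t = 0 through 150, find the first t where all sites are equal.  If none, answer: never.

Simulating step by step:
t=0: [46, 36, 26, 9, 31, 24, 56, 58, 24]  (not all equal)
t=1: [10, 11, 8, 19, 12, 5, 9, 9, 5]  (not all equal)
t=2: [30, 31, 28, 40, 32, 25, 29, 29, 25]  (not all equal)
t=3: [12, 12, 10, 11, 12, 6, 11, 11, 6]  (not all equal)
t=4: [33, 33, 31, 32, 33, 26, 32, 32, 26]  (not all equal)
t=5: [13, 13, 13, 13, 13, 9, 13, 13, 9]  (not all equal)
t=6: [37, 37, 37, 37, 37, 32, 37, 37, 32]  (not all equal)
t=7: [13, 13, 13, 13, 13, 13, 13, 13, 13]  (all equal)

Answer: 7
Key observation: Synchronization is absorbing here: once all sites are equal they stay equal, and step 7 is the first all-equal step.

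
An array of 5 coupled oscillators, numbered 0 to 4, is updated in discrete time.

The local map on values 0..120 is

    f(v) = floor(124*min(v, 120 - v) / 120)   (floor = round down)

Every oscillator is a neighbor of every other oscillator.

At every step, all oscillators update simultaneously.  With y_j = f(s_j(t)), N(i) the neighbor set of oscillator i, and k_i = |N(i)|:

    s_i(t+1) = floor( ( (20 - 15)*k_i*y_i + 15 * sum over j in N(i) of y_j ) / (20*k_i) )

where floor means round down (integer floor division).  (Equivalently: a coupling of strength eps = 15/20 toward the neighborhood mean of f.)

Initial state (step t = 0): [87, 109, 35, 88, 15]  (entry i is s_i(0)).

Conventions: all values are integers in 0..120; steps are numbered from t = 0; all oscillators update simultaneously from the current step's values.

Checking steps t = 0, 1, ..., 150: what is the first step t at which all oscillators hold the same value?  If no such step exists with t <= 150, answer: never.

Simulating step by step:
t=0: [87, 109, 35, 88, 15]  (not all equal)
t=1: [26, 24, 26, 26, 25]  (not all equal)
t=2: [25, 25, 25, 25, 25]  (all equal)

Answer: 2
Key observation: Synchronization is absorbing here: once all oscillators are equal they stay equal, and step 2 is the first all-equal step.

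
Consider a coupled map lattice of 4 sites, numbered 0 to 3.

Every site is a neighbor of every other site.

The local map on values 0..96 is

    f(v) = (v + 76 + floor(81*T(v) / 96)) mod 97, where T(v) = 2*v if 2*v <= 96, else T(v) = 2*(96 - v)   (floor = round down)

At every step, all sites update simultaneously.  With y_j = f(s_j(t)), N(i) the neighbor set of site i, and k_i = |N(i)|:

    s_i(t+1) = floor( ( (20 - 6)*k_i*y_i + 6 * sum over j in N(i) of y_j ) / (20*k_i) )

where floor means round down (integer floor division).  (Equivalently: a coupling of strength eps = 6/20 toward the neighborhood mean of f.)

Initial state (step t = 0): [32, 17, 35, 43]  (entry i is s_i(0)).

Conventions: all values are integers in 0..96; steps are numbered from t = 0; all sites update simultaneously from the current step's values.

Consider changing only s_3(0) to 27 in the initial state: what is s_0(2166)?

Simulating step by step:
t=0: [32, 17, 35, 27]
t=1: [60, 35, 65, 51]
t=2: [19, 61, 75, 22]
t=3: [33, 17, 69, 38]
t=4: [66, 40, 82, 75]
t=5: [92, 87, 85, 88]
t=6: [78, 80, 81, 80]
t=7: [86, 86, 85, 86]
t=8: [81, 81, 81, 81]
t=9: [85, 85, 85, 85]
t=10: [82, 82, 82, 82]
t=11: [84, 84, 84, 84]
t=12: [83, 83, 83, 83]
t=13: [83, 83, 83, 83]

Answer: s_0(2166) = 83
Key observation: The state at step 12, [83, 83, 83, 83], reappears at step 13: the system is in a cycle of period 1 from step 12 on.  Therefore the state at step 2166 equals the state at step 12 + ((2166 - 12) mod 1) = 12, which is [83, 83, 83, 83].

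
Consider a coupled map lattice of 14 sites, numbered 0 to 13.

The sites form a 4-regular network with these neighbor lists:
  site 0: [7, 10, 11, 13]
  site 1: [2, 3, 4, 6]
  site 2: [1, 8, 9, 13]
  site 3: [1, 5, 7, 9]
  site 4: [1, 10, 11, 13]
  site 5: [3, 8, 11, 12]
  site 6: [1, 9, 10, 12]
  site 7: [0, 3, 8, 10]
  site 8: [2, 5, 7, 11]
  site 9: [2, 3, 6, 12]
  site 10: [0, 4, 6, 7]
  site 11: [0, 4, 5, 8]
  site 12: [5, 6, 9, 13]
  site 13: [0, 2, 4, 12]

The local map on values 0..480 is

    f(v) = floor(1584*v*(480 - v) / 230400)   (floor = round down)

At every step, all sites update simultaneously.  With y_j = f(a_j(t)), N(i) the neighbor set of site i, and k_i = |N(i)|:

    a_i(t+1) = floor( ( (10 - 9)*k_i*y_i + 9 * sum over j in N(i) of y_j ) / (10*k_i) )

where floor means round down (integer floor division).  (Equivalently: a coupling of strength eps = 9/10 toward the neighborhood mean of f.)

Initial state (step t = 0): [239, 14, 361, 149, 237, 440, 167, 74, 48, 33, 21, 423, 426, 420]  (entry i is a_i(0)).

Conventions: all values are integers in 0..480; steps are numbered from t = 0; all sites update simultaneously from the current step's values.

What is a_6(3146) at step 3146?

Answer: a_6(3146) = 395
Key observation: The state at step 10, [395, 395, 395, 395, 395, 395, 395, 395, 395, 395, 395, 395, 395, 395], reappears at step 12: the system is in a cycle of period 2 from step 10 on.  Therefore the state at step 3146 equals the state at step 10 + ((3146 - 10) mod 2) = 10, which is [395, 395, 395, 395, 395, 395, 395, 395, 395, 395, 395, 395, 395, 395].

Derivation:
t=0: [239, 14, 361, 149, 237, 440, 167, 74, 48, 33, 21, 423, 426, 420]
t=1: [176, 316, 133, 140, 140, 193, 118, 232, 191, 269, 311, 253, 185, 296]
t=2: [379, 320, 368, 374, 366, 369, 362, 362, 372, 334, 347, 366, 360, 349]
t=3: [298, 290, 315, 310, 314, 282, 322, 283, 284, 291, 287, 277, 304, 285]
t=4: [381, 358, 377, 378, 379, 375, 373, 374, 377, 360, 366, 374, 372, 365]
t=5: [277, 270, 285, 282, 284, 269, 288, 269, 269, 272, 268, 265, 281, 268]
t=6: [389, 382, 388, 388, 389, 387, 386, 387, 388, 382, 385, 387, 386, 384]
t=7: [248, 246, 252, 251, 251, 246, 253, 246, 246, 248, 246, 244, 251, 245]
t=8: [395, 394, 395, 395, 395, 395, 394, 395, 395, 394, 394, 395, 394, 395]
t=9: [230, 230, 230, 230, 230, 230, 232, 230, 230, 231, 230, 230, 231, 230]
t=10: [395, 395, 395, 395, 395, 395, 395, 395, 395, 395, 395, 395, 395, 395]
t=11: [230, 230, 230, 230, 230, 230, 230, 230, 230, 230, 230, 230, 230, 230]
t=12: [395, 395, 395, 395, 395, 395, 395, 395, 395, 395, 395, 395, 395, 395]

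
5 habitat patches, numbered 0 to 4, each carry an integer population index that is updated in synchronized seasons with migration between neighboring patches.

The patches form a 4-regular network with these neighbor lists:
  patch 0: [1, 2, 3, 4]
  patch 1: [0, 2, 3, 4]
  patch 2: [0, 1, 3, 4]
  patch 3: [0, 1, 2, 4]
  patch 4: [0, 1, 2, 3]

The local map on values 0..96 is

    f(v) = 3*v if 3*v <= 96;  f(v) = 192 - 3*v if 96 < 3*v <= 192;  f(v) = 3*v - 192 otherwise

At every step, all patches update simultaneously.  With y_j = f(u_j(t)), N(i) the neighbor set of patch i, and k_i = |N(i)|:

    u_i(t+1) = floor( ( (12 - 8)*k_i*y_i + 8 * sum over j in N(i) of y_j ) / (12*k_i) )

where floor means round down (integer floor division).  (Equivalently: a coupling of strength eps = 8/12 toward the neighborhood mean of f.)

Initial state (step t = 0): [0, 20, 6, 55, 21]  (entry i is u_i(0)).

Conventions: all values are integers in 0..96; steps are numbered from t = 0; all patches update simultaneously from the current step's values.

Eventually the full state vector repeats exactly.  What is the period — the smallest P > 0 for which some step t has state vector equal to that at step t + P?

Answer: 8
Key observation: The state at step 5, [6, 6, 6, 6, 6], reappears at step 13 — and no state repeats earlier — so the cycle the system enters has period 8.

Derivation:
t=0: [0, 20, 6, 55, 21]
t=1: [28, 38, 31, 32, 38]
t=2: [85, 84, 87, 87, 84]
t=3: [64, 63, 65, 65, 63]
t=4: [2, 2, 2, 2, 2]
t=5: [6, 6, 6, 6, 6]
t=6: [18, 18, 18, 18, 18]
t=7: [54, 54, 54, 54, 54]
t=8: [30, 30, 30, 30, 30]
t=9: [90, 90, 90, 90, 90]
t=10: [78, 78, 78, 78, 78]
t=11: [42, 42, 42, 42, 42]
t=12: [66, 66, 66, 66, 66]
t=13: [6, 6, 6, 6, 6]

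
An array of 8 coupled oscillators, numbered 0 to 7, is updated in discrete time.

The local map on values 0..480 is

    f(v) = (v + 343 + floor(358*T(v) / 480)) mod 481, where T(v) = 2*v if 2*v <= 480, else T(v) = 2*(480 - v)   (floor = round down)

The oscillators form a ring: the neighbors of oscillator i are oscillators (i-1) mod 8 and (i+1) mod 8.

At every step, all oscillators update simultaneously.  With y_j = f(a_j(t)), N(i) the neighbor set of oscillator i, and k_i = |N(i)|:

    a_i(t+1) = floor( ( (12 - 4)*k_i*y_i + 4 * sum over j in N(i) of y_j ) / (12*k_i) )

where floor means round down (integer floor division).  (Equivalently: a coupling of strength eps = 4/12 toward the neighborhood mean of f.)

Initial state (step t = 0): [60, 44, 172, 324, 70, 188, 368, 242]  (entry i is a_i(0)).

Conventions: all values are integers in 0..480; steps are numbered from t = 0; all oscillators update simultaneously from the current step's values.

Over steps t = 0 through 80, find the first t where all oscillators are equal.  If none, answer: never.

Simulating step by step:
t=0: [60, 44, 172, 324, 70, 188, 368, 242]  (not all equal)
t=1: [159, 351, 338, 333, 148, 292, 396, 374]  (not all equal)
t=2: [305, 381, 410, 382, 294, 391, 393, 369]  (not all equal)
t=3: [416, 394, 380, 394, 417, 392, 386, 399]  (not all equal)
t=4: [376, 383, 388, 383, 376, 383, 386, 380]  (not all equal)
t=5: [392, 389, 387, 389, 391, 389, 388, 390]  (not all equal)
t=6: [385, 386, 386, 386, 385, 386, 386, 386]  (not all equal)
t=7: [388, 388, 388, 388, 388, 388, 388, 388]  (all equal)

Answer: 7
Key observation: Synchronization is absorbing here: once all oscillators are equal they stay equal, and step 7 is the first all-equal step.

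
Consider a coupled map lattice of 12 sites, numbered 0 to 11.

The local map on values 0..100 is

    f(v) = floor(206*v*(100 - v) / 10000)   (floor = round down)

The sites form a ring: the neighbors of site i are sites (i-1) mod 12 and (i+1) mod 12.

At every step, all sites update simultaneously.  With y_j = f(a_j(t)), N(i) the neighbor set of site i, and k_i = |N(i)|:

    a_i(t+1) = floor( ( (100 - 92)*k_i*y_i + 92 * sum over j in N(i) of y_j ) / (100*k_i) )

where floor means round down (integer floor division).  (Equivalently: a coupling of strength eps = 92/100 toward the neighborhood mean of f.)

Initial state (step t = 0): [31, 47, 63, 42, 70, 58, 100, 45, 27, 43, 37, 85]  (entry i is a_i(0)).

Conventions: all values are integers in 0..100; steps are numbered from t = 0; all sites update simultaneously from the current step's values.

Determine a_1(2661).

Simulating step by step:
t=0: [31, 47, 63, 42, 70, 58, 100, 45, 27, 43, 37, 85]
t=1: [38, 46, 50, 45, 49, 23, 46, 22, 49, 44, 38, 44]
t=2: [50, 49, 50, 50, 43, 49, 36, 49, 43, 49, 49, 48]
t=3: [51, 51, 51, 50, 50, 48, 50, 48, 50, 50, 51, 51]
t=4: [51, 51, 51, 51, 51, 51, 51, 51, 51, 51, 51, 51]
t=5: [51, 51, 51, 51, 51, 51, 51, 51, 51, 51, 51, 51]

Answer: a_1(2661) = 51
Key observation: The state at step 4, [51, 51, 51, 51, 51, 51, 51, 51, 51, 51, 51, 51], reappears at step 5: the system is in a cycle of period 1 from step 4 on.  Therefore the state at step 2661 equals the state at step 4 + ((2661 - 4) mod 1) = 4, which is [51, 51, 51, 51, 51, 51, 51, 51, 51, 51, 51, 51].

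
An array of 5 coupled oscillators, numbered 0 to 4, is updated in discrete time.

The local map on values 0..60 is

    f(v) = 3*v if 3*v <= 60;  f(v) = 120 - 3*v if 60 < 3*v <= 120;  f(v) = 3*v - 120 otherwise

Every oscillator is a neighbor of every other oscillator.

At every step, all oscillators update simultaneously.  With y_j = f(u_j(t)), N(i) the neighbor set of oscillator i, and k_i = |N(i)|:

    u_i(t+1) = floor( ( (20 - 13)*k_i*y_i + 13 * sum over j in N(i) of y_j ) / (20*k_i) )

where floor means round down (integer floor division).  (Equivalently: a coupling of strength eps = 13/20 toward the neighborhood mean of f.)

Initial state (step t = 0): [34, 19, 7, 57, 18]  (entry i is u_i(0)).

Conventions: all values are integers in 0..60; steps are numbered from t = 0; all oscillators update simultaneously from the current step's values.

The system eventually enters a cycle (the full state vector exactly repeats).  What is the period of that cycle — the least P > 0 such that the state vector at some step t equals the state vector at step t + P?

Simulating step by step:
t=0: [34, 19, 7, 57, 18]
t=1: [36, 43, 36, 42, 42]
t=2: [9, 9, 9, 8, 8]
t=3: [26, 26, 26, 25, 25]
t=4: [42, 42, 42, 43, 43]
t=5: [6, 6, 6, 7, 7]
t=6: [18, 18, 18, 19, 19]
t=7: [54, 54, 54, 55, 55]
t=8: [42, 42, 42, 43, 43]

Answer: 4
Key observation: The state at step 4, [42, 42, 42, 43, 43], reappears at step 8 — and no state repeats earlier — so the cycle the system enters has period 4.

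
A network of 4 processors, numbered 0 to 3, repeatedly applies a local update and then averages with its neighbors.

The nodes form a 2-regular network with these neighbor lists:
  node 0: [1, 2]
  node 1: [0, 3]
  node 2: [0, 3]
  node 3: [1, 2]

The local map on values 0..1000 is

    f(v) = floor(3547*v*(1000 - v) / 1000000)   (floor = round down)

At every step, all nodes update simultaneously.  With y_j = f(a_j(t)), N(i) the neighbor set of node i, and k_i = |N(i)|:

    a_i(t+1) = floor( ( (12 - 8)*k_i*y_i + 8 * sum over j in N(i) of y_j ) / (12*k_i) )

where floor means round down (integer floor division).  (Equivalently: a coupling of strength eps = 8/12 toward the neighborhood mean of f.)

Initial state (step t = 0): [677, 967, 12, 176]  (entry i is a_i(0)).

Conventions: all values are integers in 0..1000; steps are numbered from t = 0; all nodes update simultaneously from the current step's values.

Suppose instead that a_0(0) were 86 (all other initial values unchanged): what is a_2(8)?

Simulating step by step:
t=0: [86, 967, 12, 176]
t=1: [144, 301, 278, 223]
t=2: [631, 599, 587, 690]
t=3: [845, 811, 814, 822]
t=4: [514, 508, 506, 532]
t=5: [886, 885, 885, 885]
t=6: [359, 359, 359, 360]
t=7: [816, 816, 816, 816]
t=8: [532, 532, 532, 532]

Answer: a_2(8) = 532
Key observation: This trace re-runs the system from the modified initial state.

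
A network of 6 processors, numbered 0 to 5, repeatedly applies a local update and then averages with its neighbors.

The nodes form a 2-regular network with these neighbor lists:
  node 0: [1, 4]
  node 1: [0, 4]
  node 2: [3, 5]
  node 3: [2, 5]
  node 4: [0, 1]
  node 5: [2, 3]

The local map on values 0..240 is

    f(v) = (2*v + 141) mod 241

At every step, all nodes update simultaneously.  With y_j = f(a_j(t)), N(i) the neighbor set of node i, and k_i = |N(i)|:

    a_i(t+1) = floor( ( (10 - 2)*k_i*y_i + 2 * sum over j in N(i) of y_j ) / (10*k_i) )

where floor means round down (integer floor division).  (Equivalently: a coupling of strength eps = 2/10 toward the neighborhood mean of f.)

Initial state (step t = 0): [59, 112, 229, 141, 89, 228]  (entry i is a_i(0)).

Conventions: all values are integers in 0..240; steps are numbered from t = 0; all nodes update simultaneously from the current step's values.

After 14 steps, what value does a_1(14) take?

Answer: a_1(14) = 184

Derivation:
t=0: [59, 112, 229, 141, 89, 228]
t=1: [34, 108, 123, 168, 76, 121]
t=2: [184, 118, 154, 217, 74, 151]
t=3: [40, 116, 195, 115, 54, 191]
t=4: [190, 128, 56, 113, 41, 50]
t=5: [69, 151, 22, 102, 197, 13]
t=6: [55, 170, 175, 118, 66, 162]
t=7: [35, 196, 43, 132, 50, 193]
t=8: [173, 61, 202, 158, 26, 75]
t=9: [25, 37, 77, 184, 157, 67]
t=10: [195, 212, 49, 30, 211, 35]
t=11: [55, 79, 232, 205, 78, 212]
t=12: [19, 53, 113, 75, 51, 85]
t=13: [144, 22, 112, 59, 20, 73]
t=14: [187, 184, 105, 31, 182, 51]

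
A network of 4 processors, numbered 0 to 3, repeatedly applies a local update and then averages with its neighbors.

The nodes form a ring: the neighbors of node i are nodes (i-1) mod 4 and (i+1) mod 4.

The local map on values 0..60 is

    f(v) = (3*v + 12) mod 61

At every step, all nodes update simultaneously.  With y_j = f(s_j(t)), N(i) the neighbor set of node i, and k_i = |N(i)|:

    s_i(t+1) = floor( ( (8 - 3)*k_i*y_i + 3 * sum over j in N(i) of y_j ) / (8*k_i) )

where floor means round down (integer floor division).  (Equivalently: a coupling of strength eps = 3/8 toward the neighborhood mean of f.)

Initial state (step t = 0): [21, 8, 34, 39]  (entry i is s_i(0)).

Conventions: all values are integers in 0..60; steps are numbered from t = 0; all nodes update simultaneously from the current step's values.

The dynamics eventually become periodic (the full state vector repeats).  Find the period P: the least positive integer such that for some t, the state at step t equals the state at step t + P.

Simulating step by step:
t=0: [21, 8, 34, 39]
t=1: [16, 35, 41, 16]
t=2: [59, 48, 29, 51]
t=3: [18, 29, 38, 35]
t=4: [20, 25, 20, 36]
t=5: [22, 20, 22, 41]
t=6: [15, 13, 15, 14]
t=7: [55, 53, 55, 55]
t=8: [53, 51, 53, 55]
t=9: [49, 45, 49, 52]
t=10: [36, 29, 36, 42]
t=11: [47, 45, 47, 32]
t=12: [32, 27, 32, 41]
t=13: [37, 37, 37, 25]
t=14: [5, 1, 5, 16]
t=15: [30, 19, 30, 47]
t=16: [32, 20, 32, 34]
t=17: [41, 24, 41, 50]
t=18: [19, 19, 19, 29]
t=19: [13, 8, 13, 26]
t=20: [44, 41, 44, 37]
t=21: [16, 16, 16, 8]
t=22: [55, 60, 55, 45]
t=23: [40, 26, 40, 36]
t=24: [22, 21, 22, 40]
t=25: [15, 15, 15, 12]
t=26: [55, 57, 55, 51]
t=27: [42, 20, 42, 47]
t=28: [17, 12, 17, 25]
t=29: [15, 30, 15, 17]
t=30: [43, 47, 43, 22]
t=31: [20, 26, 20, 17]
t=32: [12, 22, 12, 5]
t=33: [38, 28, 38, 34]
t=34: [19, 23, 19, 34]
t=35: [18, 15, 18, 36]
t=36: [24, 37, 24, 38]
t=37: [15, 9, 15, 11]
t=38: [51, 45, 51, 49]
t=39: [38, 31, 38, 39]
t=40: [12, 29, 12, 5]
t=41: [42, 41, 42, 34]
t=42: [22, 14, 22, 39]
t=43: [22, 40, 22, 10]
t=44: [20, 12, 20, 32]
t=45: [24, 34, 24, 33]
t=46: [33, 41, 33, 39]
t=47: [35, 26, 35, 23]
t=48: [44, 39, 44, 33]
t=49: [24, 12, 24, 39]
t=50: [24, 38, 24, 13]
t=51: [24, 11, 24, 40]
t=52: [24, 36, 24, 14]
t=53: [35, 45, 35, 42]
t=54: [42, 36, 42, 31]
t=55: [29, 42, 29, 33]
t=56: [36, 24, 36, 45]
t=57: [45, 36, 45, 37]
t=58: [26, 46, 26, 10]
t=59: [31, 28, 31, 37]
t=60: [34, 38, 34, 17]
t=61: [34, 22, 34, 21]
t=62: [38, 30, 38, 28]
t=63: [16, 27, 16, 23]
t=64: [47, 42, 47, 35]
t=65: [32, 21, 32, 46]
t=66: [37, 26, 37, 35]
t=67: [16, 18, 16, 35]
t=68: [48, 25, 48, 57]
t=69: [26, 29, 26, 12]
t=70: [34, 34, 34, 40]
t=71: [44, 53, 44, 26]
t=72: [28, 38, 28, 26]
t=73: [28, 15, 28, 31]
t=74: [40, 48, 40, 40]
t=75: [14, 25, 14, 10]
t=76: [46, 36, 46, 46]
t=77: [33, 47, 33, 28]
t=78: [43, 38, 43, 40]
t=79: [14, 9, 14, 13]
t=80: [50, 44, 50, 52]
t=81: [37, 28, 37, 43]
t=82: [10, 22, 10, 12]
t=83: [38, 26, 38, 45]
t=84: [12, 19, 12, 17]
t=85: [31, 23, 31, 19]
t=86: [32, 29, 32, 21]
t=87: [39, 41, 39, 26]
t=88: [12, 10, 12, 20]
t=89: [39, 44, 39, 24]
t=90: [12, 16, 12, 17]
t=91: [41, 55, 41, 19]
t=92: [19, 39, 19, 9]
t=93: [13, 7, 13, 27]
t=94: [44, 39, 44, 39]
t=95: [16, 12, 16, 12]
t=96: [55, 52, 55, 52]
t=97: [51, 49, 51, 49]
t=98: [40, 39, 40, 39]
t=99: [8, 8, 8, 8]
t=100: [36, 36, 36, 36]
t=101: [59, 59, 59, 59]
t=102: [6, 6, 6, 6]
t=103: [30, 30, 30, 30]
t=104: [41, 41, 41, 41]
t=105: [13, 13, 13, 13]
t=106: [51, 51, 51, 51]
t=107: [43, 43, 43, 43]
t=108: [19, 19, 19, 19]
t=109: [8, 8, 8, 8]

Answer: 10
Key observation: The state at step 99, [8, 8, 8, 8], reappears at step 109 — and no state repeats earlier — so the cycle the system enters has period 10.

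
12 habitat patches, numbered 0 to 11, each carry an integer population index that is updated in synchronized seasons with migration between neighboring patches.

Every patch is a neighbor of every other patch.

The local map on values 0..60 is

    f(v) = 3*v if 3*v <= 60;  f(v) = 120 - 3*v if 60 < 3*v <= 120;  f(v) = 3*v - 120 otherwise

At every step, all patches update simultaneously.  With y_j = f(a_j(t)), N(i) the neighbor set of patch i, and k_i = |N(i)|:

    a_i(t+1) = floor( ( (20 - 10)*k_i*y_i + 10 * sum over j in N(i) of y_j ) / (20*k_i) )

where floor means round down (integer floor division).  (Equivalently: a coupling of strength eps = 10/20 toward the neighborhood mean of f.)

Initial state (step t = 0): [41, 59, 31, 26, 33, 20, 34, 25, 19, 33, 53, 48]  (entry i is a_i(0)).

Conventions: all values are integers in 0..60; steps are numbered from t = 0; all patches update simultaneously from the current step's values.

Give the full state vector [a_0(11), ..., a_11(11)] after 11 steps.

Simulating step by step:
t=0: [41, 59, 31, 26, 33, 20, 34, 25, 19, 33, 53, 48]
t=1: [20, 44, 31, 37, 28, 46, 27, 39, 44, 28, 36, 29]
t=2: [40, 18, 25, 17, 29, 21, 31, 14, 18, 29, 18, 28]
t=3: [22, 46, 42, 45, 37, 48, 34, 41, 46, 37, 46, 38]
t=4: [33, 17, 11, 15, 13, 19, 17, 10, 17, 13, 17, 11]
t=5: [32, 45, 37, 43, 40, 48, 45, 36, 45, 40, 45, 37]
t=6: [17, 13, 10, 10, 6, 17, 13, 12, 13, 6, 13, 10]
t=7: [42, 36, 32, 32, 27, 42, 36, 35, 36, 27, 36, 32]
t=8: [12, 15, 21, 21, 27, 12, 15, 17, 15, 27, 15, 21]
t=9: [41, 45, 51, 51, 42, 41, 45, 48, 45, 42, 45, 51]
t=10: [10, 15, 24, 24, 11, 10, 15, 20, 15, 11, 15, 24]
t=11: [36, 43, 45, 45, 38, 36, 43, 50, 43, 38, 43, 45]

Answer: [36, 43, 45, 45, 38, 36, 43, 50, 43, 38, 43, 45]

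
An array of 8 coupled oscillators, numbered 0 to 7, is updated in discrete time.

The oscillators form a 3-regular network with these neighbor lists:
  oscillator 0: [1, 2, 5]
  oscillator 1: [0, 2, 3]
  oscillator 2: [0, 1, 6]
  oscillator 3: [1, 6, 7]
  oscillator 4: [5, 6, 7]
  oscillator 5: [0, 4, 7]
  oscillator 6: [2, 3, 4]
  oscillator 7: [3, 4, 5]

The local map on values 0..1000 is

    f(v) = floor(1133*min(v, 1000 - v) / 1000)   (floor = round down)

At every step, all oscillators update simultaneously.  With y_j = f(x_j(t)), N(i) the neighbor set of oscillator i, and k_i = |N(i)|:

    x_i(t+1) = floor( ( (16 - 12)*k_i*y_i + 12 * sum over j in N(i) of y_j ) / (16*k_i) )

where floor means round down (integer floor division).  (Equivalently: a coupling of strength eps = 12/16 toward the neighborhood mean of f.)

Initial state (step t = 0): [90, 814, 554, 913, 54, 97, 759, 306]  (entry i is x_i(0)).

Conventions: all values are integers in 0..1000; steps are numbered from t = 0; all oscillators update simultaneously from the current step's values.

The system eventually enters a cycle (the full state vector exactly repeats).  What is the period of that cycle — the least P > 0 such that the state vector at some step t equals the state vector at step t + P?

Simulating step by step:
t=0: [90, 814, 554, 913, 54, 97, 759, 306]
t=1: [231, 228, 272, 231, 197, 154, 234, 153]
t=2: [250, 272, 273, 239, 208, 207, 264, 207]
t=3: [283, 292, 299, 277, 250, 246, 278, 243]
t=4: [316, 325, 325, 308, 287, 289, 312, 287]
t=5: [355, 360, 361, 348, 332, 333, 348, 331]
t=6: [398, 403, 403, 392, 380, 382, 393, 380]
t=7: [448, 451, 451, 443, 434, 435, 443, 434]
t=8: [504, 507, 507, 500, 493, 495, 500, 493]
t=9: [559, 560, 560, 562, 560, 559, 562, 560]
t=10: [498, 497, 497, 497, 497, 498, 497, 497]
t=11: [563, 563, 563, 563, 563, 563, 563, 563]
t=12: [495, 495, 495, 495, 495, 495, 495, 495]
t=13: [560, 560, 560, 560, 560, 560, 560, 560]
t=14: [498, 498, 498, 498, 498, 498, 498, 498]
t=15: [564, 564, 564, 564, 564, 564, 564, 564]
t=16: [493, 493, 493, 493, 493, 493, 493, 493]
t=17: [558, 558, 558, 558, 558, 558, 558, 558]
t=18: [500, 500, 500, 500, 500, 500, 500, 500]
t=19: [566, 566, 566, 566, 566, 566, 566, 566]
t=20: [491, 491, 491, 491, 491, 491, 491, 491]
t=21: [556, 556, 556, 556, 556, 556, 556, 556]
t=22: [503, 503, 503, 503, 503, 503, 503, 503]
t=23: [563, 563, 563, 563, 563, 563, 563, 563]

Answer: 12
Key observation: The state at step 11, [563, 563, 563, 563, 563, 563, 563, 563], reappears at step 23 — and no state repeats earlier — so the cycle the system enters has period 12.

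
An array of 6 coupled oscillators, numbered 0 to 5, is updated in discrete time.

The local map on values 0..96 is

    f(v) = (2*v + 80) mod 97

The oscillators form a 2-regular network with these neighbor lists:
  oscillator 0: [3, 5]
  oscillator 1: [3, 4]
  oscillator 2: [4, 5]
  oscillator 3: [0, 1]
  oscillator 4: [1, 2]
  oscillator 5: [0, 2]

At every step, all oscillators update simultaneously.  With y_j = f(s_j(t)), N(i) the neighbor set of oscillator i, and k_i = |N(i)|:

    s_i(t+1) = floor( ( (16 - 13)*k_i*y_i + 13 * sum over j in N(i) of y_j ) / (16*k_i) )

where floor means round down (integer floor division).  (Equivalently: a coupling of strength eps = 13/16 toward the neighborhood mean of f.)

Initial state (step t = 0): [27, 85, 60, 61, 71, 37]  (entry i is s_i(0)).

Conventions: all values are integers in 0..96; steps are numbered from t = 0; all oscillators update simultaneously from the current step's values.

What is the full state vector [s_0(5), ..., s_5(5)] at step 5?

Answer: [53, 48, 48, 55, 49, 53]

Derivation:
t=0: [27, 85, 60, 61, 71, 37]
t=1: [33, 25, 35, 39, 30, 28]
t=2: [49, 48, 43, 44, 43, 48]
t=3: [76, 71, 73, 78, 73, 75]
t=4: [38, 35, 33, 34, 30, 35]
t=5: [53, 48, 48, 55, 49, 53]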